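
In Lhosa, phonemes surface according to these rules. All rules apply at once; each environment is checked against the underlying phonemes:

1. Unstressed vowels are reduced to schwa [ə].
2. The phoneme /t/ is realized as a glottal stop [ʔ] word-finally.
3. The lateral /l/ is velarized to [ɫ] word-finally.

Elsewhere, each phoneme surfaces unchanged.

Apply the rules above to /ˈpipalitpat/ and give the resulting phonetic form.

[ˈpipələtpəʔ]

/i/ — between /p/ and /p/; rule 1 does not apply here → [i].
/a/ — between /p/ and /l/, in an unstressed syllable — surfaces as [ə] (rule 1).
/l/ (between /a/ and /i/): rule 3 targets it, but not word-finally → unchanged [l].
/i/ meets the environment for rule 1 (in an unstressed syllable) → [ə].
/t/ — between /i/ and /p/; rule 2 does not apply here → [t].
/a/ meets the environment for rule 1 (in an unstressed syllable) → [ə].
/t/ (word-final) occurs word-finally → [ʔ] by rule 2.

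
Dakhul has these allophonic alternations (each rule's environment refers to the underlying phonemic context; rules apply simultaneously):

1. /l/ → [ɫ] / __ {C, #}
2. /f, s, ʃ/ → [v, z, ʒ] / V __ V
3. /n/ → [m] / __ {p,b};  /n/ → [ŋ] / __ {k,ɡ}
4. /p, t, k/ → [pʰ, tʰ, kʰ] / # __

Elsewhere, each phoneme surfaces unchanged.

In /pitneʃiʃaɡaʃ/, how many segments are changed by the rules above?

3

Segments that undergo a rule: /p/ → [pʰ] (rule 4); /ʃ/ → [ʒ] (rule 2); /ʃ/ → [ʒ] (rule 2).
All other segments surface unchanged.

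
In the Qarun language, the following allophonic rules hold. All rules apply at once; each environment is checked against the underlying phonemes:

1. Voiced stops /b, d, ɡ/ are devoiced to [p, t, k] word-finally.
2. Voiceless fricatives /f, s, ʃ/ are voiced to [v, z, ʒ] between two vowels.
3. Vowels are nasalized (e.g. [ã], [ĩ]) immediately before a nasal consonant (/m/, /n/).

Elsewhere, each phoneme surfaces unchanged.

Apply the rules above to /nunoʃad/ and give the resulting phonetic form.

[nũnoʒat]

Rule 3 applies to /u/ (between /n/ and /n/: before a nasal consonant) → [ũ].
/o/ (between /n/ and /ʃ/) is in the target of rule 3 but the environment (before a nasal consonant) is not met → [o].
Rule 2 applies to /ʃ/ (between /o/ and /a/: between two vowels) → [ʒ].
/a/ — between /ʃ/ and /d/; rule 3 does not apply here → [a].
Rule 1 applies to /d/ (word-final: word-finally) → [t].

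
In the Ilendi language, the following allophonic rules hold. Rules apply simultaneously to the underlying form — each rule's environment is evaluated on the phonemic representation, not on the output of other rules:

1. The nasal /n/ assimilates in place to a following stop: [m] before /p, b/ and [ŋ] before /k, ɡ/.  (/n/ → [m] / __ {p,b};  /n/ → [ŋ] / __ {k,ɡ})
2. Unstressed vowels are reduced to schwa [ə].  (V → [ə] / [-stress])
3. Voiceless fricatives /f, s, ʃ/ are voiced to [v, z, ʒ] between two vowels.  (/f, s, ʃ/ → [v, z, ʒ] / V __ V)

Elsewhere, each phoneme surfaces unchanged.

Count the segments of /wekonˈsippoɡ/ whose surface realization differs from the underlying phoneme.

3

Segments that undergo a rule: /e/ → [ə] (rule 2); /o/ → [ə] (rule 2); /o/ → [ə] (rule 2).
All other segments surface unchanged.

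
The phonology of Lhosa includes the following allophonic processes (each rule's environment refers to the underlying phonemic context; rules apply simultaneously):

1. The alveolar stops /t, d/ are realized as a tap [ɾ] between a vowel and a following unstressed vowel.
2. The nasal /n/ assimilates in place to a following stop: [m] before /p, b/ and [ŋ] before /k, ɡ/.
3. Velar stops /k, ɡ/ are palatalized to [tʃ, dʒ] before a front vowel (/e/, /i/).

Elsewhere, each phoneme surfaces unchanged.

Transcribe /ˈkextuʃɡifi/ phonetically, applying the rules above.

[ˈtʃextuʃdʒifi]

/k/ meets the environment for rule 3 (before a front vowel) → [tʃ].
/e/ (between /k/ and /x/) is unaffected → [e].
/x/ — not in any rule's target class → [x].
/t/ (between /x/ and /u/) is in the target of rule 1 but the environment (between a vowel and a following unstressed vowel) is not met → [t].
/u/ (between /t/ and /ʃ/) is unaffected → [u].
/ʃ/ stays [ʃ].
/ɡ/ — between /ʃ/ and /i/, before a front vowel — surfaces as [dʒ] (rule 3).
/i/ stays [i].
/f/ (between /i/ and /i/): no rule targets it → [f].
/i/ (word-final) is unaffected → [i].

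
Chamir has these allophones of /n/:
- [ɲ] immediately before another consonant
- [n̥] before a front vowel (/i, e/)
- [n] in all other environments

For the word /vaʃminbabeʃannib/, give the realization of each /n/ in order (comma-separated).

[ɲ], [ɲ], [n̥]

Occurrence 1 (position 6): immediately before another consonant → [ɲ].
Occurrence 2 (position 13): immediately before another consonant → [ɲ].
Occurrence 3 (position 14): before a front vowel (/i, e/) → [n̥].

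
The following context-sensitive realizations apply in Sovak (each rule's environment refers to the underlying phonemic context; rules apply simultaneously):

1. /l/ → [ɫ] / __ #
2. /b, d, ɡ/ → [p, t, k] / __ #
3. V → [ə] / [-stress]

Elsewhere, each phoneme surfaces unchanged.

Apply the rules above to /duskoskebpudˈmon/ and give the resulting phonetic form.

[dəskəskəbpədˈmon]

/d/ (word-initial) fails the environment for rule 2, so it stays [d].
/u/ — between /d/ and /s/, in an unstressed syllable — surfaces as [ə] (rule 3).
/s/ stays [s].
/k/ stays [k].
/o/ meets the environment for rule 3 (in an unstressed syllable) → [ə].
/s/ stays [s].
/k/ (between /s/ and /e/): no rule targets it → [k].
/e/ (between /k/ and /b/): in an unstressed syllable, so rule 3 applies → [ə].
/b/ (between /e/ and /p/) is in the target of rule 2 but the environment (word-finally) is not met → [b].
/p/ — not in any rule's target class → [p].
/u/ (between /p/ and /d/): in an unstressed syllable, so rule 3 applies → [ə].
/d/ (between /u/ and /m/): rule 2 targets it, but not word-finally → unchanged [d].
/m/ — not in any rule's target class → [m].
/o/ (between /m/ and /n/) fails the environment for rule 3, so it stays [o].
/n/ (word-final): no rule targets it → [n].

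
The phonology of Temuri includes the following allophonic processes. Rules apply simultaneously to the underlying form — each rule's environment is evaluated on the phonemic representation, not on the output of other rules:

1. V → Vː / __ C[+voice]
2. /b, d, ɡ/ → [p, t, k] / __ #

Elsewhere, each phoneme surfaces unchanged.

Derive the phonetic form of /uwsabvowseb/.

/u/ meets the environment for rule 1 (before a voiced consonant) → [uː].
/w/ — not in any rule's target class → [w].
/s/ (between /w/ and /a/): no rule targets it → [s].
Rule 1 applies to /a/ (between /s/ and /b/: before a voiced consonant) → [aː].
/b/ — between /a/ and /v/; rule 2 does not apply here → [b].
/v/ — not in any rule's target class → [v].
/o/ — between /v/ and /w/, before a voiced consonant — surfaces as [oː] (rule 1).
/w/ — not in any rule's target class → [w].
/s/ stays [s].
/e/ (between /s/ and /b/): before a voiced consonant, so rule 1 applies → [eː].
/b/ — word-final, word-finally — surfaces as [p] (rule 2).

[uːwsaːbvoːwseːp]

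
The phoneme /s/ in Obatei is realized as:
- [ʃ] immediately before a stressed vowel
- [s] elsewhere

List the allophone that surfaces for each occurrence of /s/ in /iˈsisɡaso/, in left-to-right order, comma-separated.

[ʃ], [s], [s]

Occurrence 1 (position 2): immediately before a stressed vowel → [ʃ].
Occurrence 2 (position 4): no conditioning environment matches → elsewhere allophone [s].
Occurrence 3 (position 7): no conditioning environment matches → elsewhere allophone [s].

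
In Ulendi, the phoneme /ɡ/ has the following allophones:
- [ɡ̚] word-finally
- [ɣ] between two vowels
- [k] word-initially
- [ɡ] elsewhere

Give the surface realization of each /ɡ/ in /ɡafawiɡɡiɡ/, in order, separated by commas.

[k], [ɡ], [ɡ], [ɡ̚]

Occurrence 1 (position 1): word-initially → [k].
Occurrence 2 (position 7): no conditioning environment matches → elsewhere allophone [ɡ].
Occurrence 3 (position 8): no conditioning environment matches → elsewhere allophone [ɡ].
Occurrence 4 (position 10): word-finally → [ɡ̚].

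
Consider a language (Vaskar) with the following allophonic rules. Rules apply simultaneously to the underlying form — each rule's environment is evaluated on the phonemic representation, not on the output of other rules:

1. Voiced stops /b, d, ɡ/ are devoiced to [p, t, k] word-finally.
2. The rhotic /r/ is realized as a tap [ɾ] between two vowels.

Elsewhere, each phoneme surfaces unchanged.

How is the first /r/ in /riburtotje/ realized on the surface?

/r/ — word-initial; rule 2 does not apply here → [r].

[r]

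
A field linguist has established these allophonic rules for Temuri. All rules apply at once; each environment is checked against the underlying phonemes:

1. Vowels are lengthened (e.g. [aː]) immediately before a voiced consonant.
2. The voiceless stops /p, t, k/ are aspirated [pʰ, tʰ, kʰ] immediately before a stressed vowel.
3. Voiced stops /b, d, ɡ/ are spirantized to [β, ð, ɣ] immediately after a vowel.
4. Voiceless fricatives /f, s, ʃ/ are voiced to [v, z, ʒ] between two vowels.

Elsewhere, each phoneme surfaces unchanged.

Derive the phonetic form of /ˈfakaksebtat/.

/f/ (word-initial) is in the target of rule 4 but the environment (between two vowels) is not met → [f].
/a/ (between /f/ and /k/) fails the environment for rule 1, so it stays [a].
/k/ (between /a/ and /a/) is in the target of rule 2 but the environment (immediately before a stressed vowel) is not met → [k].
/a/ — between /k/ and /k/; rule 1 does not apply here → [a].
/k/ — between /a/ and /s/; rule 2 does not apply here → [k].
/s/ (between /k/ and /e/) fails the environment for rule 4, so it stays [s].
/e/ — between /s/ and /b/, before a voiced consonant — surfaces as [eː] (rule 1).
/b/ (between /e/ and /t/) occurs immediately after a vowel → [β] by rule 3.
/t/ (between /b/ and /a/): rule 2 targets it, but not immediately before a stressed vowel → unchanged [t].
/a/ (between /t/ and /t/) fails the environment for rule 1, so it stays [a].
/t/ — word-final; rule 2 does not apply here → [t].

[ˈfakakseːβtat]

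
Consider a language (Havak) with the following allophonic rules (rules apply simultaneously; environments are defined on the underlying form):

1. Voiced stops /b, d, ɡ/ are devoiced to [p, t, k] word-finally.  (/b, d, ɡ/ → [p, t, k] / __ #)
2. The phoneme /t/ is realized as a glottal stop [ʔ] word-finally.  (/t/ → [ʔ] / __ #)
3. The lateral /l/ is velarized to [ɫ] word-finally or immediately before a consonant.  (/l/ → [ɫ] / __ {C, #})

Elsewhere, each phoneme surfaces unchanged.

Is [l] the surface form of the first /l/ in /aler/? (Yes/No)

Yes

/l/ (between /a/ and /e/) is in the target of rule 3 but the environment (word-finally or immediately before a consonant) is not met → [l].
The actual realization is [l], which matches [l].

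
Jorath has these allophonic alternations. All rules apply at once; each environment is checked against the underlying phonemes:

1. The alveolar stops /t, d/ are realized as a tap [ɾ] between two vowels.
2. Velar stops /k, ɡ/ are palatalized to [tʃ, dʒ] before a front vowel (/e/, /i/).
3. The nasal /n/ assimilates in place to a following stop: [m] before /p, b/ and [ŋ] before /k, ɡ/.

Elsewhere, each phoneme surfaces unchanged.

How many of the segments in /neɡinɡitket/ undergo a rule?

Segments that undergo a rule: /ɡ/ → [dʒ] (rule 2); /n/ → [ŋ] (rule 3); /ɡ/ → [dʒ] (rule 2); /k/ → [tʃ] (rule 2).
All other segments surface unchanged.

4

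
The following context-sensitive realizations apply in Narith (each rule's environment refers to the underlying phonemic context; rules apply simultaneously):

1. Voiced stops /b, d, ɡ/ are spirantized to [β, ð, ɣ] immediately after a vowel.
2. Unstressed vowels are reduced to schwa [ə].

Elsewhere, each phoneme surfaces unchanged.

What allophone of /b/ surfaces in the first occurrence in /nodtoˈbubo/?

[β]

/b/ — between /o/ and /u/, immediately after a vowel — surfaces as [β] (rule 1).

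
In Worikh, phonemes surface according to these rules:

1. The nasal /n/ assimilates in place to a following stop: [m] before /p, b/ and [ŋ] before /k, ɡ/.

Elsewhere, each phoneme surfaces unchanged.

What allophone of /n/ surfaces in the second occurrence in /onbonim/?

[n]

/n/ (between /o/ and /i/) is in the target of rule 1 but the environment (before a labial or velar stop) is not met → [n].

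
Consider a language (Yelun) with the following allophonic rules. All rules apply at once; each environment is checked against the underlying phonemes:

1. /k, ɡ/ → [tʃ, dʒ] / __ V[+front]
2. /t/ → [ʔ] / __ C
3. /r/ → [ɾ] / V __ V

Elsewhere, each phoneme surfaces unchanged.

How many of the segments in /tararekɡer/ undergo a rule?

Segments that undergo a rule: /r/ → [ɾ] (rule 3); /r/ → [ɾ] (rule 3); /ɡ/ → [dʒ] (rule 1).
All other segments surface unchanged.

3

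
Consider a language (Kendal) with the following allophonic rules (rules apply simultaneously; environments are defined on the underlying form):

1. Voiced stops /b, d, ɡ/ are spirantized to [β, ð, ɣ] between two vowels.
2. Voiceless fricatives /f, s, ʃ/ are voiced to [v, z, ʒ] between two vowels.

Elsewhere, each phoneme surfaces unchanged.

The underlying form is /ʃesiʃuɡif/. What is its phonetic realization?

/ʃ/ (word-initial) fails the environment for rule 2, so it stays [ʃ].
/e/ — not in any rule's target class → [e].
/s/ — between /e/ and /i/, between two vowels — surfaces as [z] (rule 2).
/i/ (between /s/ and /ʃ/): no rule targets it → [i].
/ʃ/ — between /i/ and /u/, between two vowels — surfaces as [ʒ] (rule 2).
/u/ stays [u].
Rule 1 applies to /ɡ/ (between /u/ and /i/: between two vowels) → [ɣ].
/i/ (between /ɡ/ and /f/) is unaffected → [i].
/f/ (word-final): rule 2 targets it, but not between two vowels → unchanged [f].

[ʃeziʒuɣif]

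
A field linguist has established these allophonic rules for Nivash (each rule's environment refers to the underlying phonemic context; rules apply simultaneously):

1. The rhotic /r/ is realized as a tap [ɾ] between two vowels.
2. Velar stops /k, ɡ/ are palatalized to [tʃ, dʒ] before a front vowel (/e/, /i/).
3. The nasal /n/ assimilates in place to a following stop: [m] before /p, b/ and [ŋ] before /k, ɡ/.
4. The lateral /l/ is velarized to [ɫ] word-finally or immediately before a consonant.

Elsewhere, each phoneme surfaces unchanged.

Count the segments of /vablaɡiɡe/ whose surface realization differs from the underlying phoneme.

Segments that undergo a rule: /ɡ/ → [dʒ] (rule 2); /ɡ/ → [dʒ] (rule 2).
All other segments surface unchanged.

2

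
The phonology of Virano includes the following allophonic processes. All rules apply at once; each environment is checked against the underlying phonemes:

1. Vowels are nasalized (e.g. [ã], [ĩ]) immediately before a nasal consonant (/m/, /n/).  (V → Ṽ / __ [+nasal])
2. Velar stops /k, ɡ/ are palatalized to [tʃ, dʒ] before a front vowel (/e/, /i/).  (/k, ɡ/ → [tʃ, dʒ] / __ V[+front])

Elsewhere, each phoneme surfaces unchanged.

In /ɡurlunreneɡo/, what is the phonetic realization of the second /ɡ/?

/ɡ/ (between /e/ and /o/) fails the environment for rule 2, so it stays [ɡ].

[ɡ]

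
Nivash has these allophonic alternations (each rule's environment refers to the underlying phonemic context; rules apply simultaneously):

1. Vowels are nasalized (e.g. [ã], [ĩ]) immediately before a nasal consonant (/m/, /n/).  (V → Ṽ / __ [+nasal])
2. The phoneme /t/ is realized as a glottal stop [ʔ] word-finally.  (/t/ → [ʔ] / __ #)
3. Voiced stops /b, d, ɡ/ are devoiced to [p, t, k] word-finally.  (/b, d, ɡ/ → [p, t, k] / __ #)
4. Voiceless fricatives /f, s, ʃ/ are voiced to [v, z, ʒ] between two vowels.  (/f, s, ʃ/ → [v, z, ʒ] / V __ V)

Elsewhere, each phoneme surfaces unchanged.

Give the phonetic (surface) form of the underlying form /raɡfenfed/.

/r/ — not in any rule's target class → [r].
/a/ (between /r/ and /ɡ/) is in the target of rule 1 but the environment (before a nasal consonant) is not met → [a].
/ɡ/ — between /a/ and /f/; rule 3 does not apply here → [ɡ].
/f/ (between /ɡ/ and /e/) fails the environment for rule 4, so it stays [f].
/e/ meets the environment for rule 1 (before a nasal consonant) → [ẽ].
/n/ (between /e/ and /f/): no rule targets it → [n].
/f/ (between /n/ and /e/) is in the target of rule 4 but the environment (between two vowels) is not met → [f].
/e/ — between /f/ and /d/; rule 1 does not apply here → [e].
/d/ meets the environment for rule 3 (word-finally) → [t].

[raɡfẽnfet]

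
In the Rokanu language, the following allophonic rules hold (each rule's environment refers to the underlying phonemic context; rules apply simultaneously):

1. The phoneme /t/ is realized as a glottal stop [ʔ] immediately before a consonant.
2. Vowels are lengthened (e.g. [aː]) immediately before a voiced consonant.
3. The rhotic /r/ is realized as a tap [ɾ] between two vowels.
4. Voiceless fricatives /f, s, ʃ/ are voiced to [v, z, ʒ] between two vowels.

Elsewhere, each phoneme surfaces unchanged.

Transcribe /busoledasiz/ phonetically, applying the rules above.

/b/ (word-initial) is unaffected → [b].
/u/ (between /b/ and /s/): rule 2 targets it, but not before a voiced consonant → unchanged [u].
Rule 4 applies to /s/ (between /u/ and /o/: between two vowels) → [z].
/o/ meets the environment for rule 2 (before a voiced consonant) → [oː].
/l/ (between /o/ and /e/) is unaffected → [l].
/e/ — between /l/ and /d/, before a voiced consonant — surfaces as [eː] (rule 2).
/d/ (between /e/ and /a/) is unaffected → [d].
/a/ — between /d/ and /s/; rule 2 does not apply here → [a].
/s/ meets the environment for rule 4 (between two vowels) → [z].
/i/ (between /s/ and /z/): before a voiced consonant, so rule 2 applies → [iː].
/z/ — not in any rule's target class → [z].

[buzoːleːdaziːz]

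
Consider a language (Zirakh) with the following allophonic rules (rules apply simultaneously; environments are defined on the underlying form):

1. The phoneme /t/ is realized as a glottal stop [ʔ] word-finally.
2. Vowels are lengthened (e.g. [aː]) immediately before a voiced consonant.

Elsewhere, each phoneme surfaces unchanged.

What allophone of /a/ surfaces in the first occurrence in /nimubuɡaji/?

[aː]

Rule 2 applies to /a/ (between /ɡ/ and /j/: before a voiced consonant) → [aː].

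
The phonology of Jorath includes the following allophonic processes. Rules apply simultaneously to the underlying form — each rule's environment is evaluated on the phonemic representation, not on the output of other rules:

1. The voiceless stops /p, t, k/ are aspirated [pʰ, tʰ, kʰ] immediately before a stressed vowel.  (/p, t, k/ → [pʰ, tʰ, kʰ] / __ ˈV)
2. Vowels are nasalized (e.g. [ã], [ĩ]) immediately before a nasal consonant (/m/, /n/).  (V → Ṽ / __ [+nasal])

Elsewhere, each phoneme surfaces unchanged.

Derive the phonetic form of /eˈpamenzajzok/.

/e/ (word-initial) fails the environment for rule 2, so it stays [e].
/p/ — between /e/ and /a/, immediately before a stressed vowel — surfaces as [pʰ] (rule 1).
/a/ — between /p/ and /m/, before a nasal consonant — surfaces as [ã] (rule 2).
/m/ (between /a/ and /e/): no rule targets it → [m].
/e/ (between /m/ and /n/) occurs before a nasal consonant → [ẽ] by rule 2.
/n/ stays [n].
/z/ stays [z].
/a/ — between /z/ and /j/; rule 2 does not apply here → [a].
/j/ (between /a/ and /z/): no rule targets it → [j].
/z/ (between /j/ and /o/) is unaffected → [z].
/o/ (between /z/ and /k/) is in the target of rule 2 but the environment (before a nasal consonant) is not met → [o].
/k/ (word-final) is in the target of rule 1 but the environment (immediately before a stressed vowel) is not met → [k].

[eˈpʰãmẽnzajzok]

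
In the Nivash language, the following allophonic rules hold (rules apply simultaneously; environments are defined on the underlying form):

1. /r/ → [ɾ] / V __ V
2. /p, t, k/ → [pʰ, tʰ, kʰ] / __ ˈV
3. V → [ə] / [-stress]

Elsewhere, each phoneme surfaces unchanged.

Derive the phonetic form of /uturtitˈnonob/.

/u/ meets the environment for rule 3 (in an unstressed syllable) → [ə].
/t/ (between /u/ and /u/) is in the target of rule 2 but the environment (immediately before a stressed vowel) is not met → [t].
/u/ (between /t/ and /r/): in an unstressed syllable, so rule 3 applies → [ə].
/r/ (between /u/ and /t/): rule 1 targets it, but not between two vowels → unchanged [r].
/t/ (between /r/ and /i/) fails the environment for rule 2, so it stays [t].
Rule 3 applies to /i/ (between /t/ and /t/: in an unstressed syllable) → [ə].
/t/ — between /i/ and /n/; rule 2 does not apply here → [t].
/o/ (between /n/ and /n/): rule 3 targets it, but not in an unstressed syllable → unchanged [o].
/o/ (between /n/ and /b/): in an unstressed syllable, so rule 3 applies → [ə].

[ətərtətˈnonəb]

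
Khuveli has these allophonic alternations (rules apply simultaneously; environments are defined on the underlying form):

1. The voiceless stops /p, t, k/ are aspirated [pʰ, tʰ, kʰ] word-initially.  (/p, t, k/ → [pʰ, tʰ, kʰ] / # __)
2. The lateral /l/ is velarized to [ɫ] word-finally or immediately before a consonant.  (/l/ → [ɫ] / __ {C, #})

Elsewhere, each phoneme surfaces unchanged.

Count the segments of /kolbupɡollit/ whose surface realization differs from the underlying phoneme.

3

Segments that undergo a rule: /k/ → [kʰ] (rule 1); /l/ → [ɫ] (rule 2); /l/ → [ɫ] (rule 2).
All other segments surface unchanged.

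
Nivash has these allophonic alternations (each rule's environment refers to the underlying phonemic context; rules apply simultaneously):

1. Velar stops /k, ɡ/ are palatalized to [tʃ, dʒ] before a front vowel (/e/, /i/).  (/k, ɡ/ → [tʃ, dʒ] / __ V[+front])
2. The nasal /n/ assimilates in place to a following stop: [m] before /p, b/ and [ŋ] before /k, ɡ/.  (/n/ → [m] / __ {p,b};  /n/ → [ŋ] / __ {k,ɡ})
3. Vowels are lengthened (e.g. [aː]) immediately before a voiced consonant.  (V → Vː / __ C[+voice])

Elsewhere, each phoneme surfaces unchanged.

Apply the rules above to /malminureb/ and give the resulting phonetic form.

[maːlmiːnuːreːb]

/m/ — not in any rule's target class → [m].
/a/ — between /m/ and /l/, before a voiced consonant — surfaces as [aː] (rule 3).
/l/ (between /a/ and /m/): no rule targets it → [l].
/m/ (between /l/ and /i/) is unaffected → [m].
Rule 3 applies to /i/ (between /m/ and /n/: before a voiced consonant) → [iː].
/n/ (between /i/ and /u/) fails the environment for rule 2, so it stays [n].
/u/ — between /n/ and /r/, before a voiced consonant — surfaces as [uː] (rule 3).
/r/ (between /u/ and /e/) is unaffected → [r].
/e/ meets the environment for rule 3 (before a voiced consonant) → [eː].
/b/ — not in any rule's target class → [b].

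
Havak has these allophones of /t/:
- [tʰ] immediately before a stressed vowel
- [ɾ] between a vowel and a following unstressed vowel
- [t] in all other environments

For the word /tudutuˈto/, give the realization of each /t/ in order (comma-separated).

[t], [ɾ], [tʰ]

Occurrence 1 (position 1): no conditioning environment matches → elsewhere allophone [t].
Occurrence 2 (position 5): between a vowel and an unstressed vowel → [ɾ].
Occurrence 3 (position 7): immediately before a stressed vowel → [tʰ].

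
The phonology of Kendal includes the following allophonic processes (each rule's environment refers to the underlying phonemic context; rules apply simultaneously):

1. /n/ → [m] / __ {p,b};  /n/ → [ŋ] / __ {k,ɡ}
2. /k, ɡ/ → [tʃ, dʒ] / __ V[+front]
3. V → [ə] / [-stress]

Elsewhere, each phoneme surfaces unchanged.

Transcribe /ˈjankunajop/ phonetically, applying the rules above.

/j/ (word-initial): no rule targets it → [j].
/a/ — between /j/ and /n/; rule 3 does not apply here → [a].
/n/ meets the environment for rule 1 (before a labial or velar stop) → [ŋ].
/k/ — between /n/ and /u/; rule 2 does not apply here → [k].
/u/ meets the environment for rule 3 (in an unstressed syllable) → [ə].
/n/ — between /u/ and /a/; rule 1 does not apply here → [n].
/a/ (between /n/ and /j/): in an unstressed syllable, so rule 3 applies → [ə].
/j/ stays [j].
/o/ meets the environment for rule 3 (in an unstressed syllable) → [ə].
/p/ — not in any rule's target class → [p].

[ˈjaŋkənəjəp]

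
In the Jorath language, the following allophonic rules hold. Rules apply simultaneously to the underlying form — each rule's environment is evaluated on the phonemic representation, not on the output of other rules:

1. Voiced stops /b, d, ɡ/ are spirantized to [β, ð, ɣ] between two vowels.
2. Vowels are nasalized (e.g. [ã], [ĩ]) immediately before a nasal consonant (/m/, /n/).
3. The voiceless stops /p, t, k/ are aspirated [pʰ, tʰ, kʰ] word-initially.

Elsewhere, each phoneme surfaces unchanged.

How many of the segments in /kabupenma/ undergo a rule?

3

Segments that undergo a rule: /k/ → [kʰ] (rule 3); /b/ → [β] (rule 1); /e/ → [ẽ] (rule 2).
All other segments surface unchanged.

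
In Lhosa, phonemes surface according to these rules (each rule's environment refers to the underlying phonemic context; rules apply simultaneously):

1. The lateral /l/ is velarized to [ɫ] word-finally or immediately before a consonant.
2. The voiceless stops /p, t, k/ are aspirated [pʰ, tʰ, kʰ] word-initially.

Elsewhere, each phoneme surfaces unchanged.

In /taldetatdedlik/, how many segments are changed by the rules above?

2

Segments that undergo a rule: /t/ → [tʰ] (rule 2); /l/ → [ɫ] (rule 1).
All other segments surface unchanged.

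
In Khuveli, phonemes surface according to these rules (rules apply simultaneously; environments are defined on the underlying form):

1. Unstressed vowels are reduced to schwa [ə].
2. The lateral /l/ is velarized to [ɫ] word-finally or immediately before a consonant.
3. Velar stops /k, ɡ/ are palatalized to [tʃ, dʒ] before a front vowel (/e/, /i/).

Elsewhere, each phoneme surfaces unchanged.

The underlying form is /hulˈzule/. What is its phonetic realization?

/h/ (word-initial): no rule targets it → [h].
/u/ (between /h/ and /l/): in an unstressed syllable, so rule 1 applies → [ə].
Rule 2 applies to /l/ (between /u/ and /z/: word-finally or immediately before a consonant) → [ɫ].
/z/ (between /l/ and /u/): no rule targets it → [z].
/u/ (between /z/ and /l/) is in the target of rule 1 but the environment (in an unstressed syllable) is not met → [u].
/l/ (between /u/ and /e/) is in the target of rule 2 but the environment (word-finally or immediately before a consonant) is not met → [l].
/e/ meets the environment for rule 1 (in an unstressed syllable) → [ə].

[həɫˈzulə]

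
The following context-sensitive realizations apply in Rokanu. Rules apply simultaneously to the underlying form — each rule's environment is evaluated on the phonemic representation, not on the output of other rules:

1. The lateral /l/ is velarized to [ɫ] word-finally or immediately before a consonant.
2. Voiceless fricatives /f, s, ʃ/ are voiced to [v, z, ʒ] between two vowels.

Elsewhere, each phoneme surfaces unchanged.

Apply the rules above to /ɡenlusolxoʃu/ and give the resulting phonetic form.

[ɡenluzoɫxoʒu]

/ɡ/ (word-initial): no rule targets it → [ɡ].
/e/ stays [e].
/n/ stays [n].
/l/ (between /n/ and /u/) is in the target of rule 1 but the environment (word-finally or immediately before a consonant) is not met → [l].
/u/ — not in any rule's target class → [u].
Rule 2 applies to /s/ (between /u/ and /o/: between two vowels) → [z].
/o/ (between /s/ and /l/) is unaffected → [o].
/l/ (between /o/ and /x/): word-finally or immediately before a consonant, so rule 1 applies → [ɫ].
/x/ (between /l/ and /o/): no rule targets it → [x].
/o/ stays [o].
/ʃ/ — between /o/ and /u/, between two vowels — surfaces as [ʒ] (rule 2).
/u/ (word-final): no rule targets it → [u].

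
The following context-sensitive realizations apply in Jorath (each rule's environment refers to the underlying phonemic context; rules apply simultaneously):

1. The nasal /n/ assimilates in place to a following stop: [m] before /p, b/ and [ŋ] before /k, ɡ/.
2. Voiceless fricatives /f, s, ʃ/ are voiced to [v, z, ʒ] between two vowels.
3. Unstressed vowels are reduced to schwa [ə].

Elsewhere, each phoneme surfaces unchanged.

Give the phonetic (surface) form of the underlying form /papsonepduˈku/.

/a/ (between /p/ and /p/) occurs in an unstressed syllable → [ə] by rule 3.
/s/ (between /p/ and /o/) is in the target of rule 2 but the environment (between two vowels) is not met → [s].
/o/ (between /s/ and /n/): in an unstressed syllable, so rule 3 applies → [ə].
/n/ (between /o/ and /e/) is in the target of rule 1 but the environment (before a labial or velar stop) is not met → [n].
/e/ — between /n/ and /p/, in an unstressed syllable — surfaces as [ə] (rule 3).
/u/ (between /d/ and /k/) occurs in an unstressed syllable → [ə] by rule 3.
/u/ (word-final): rule 3 targets it, but not in an unstressed syllable → unchanged [u].

[pəpsənəpdəˈku]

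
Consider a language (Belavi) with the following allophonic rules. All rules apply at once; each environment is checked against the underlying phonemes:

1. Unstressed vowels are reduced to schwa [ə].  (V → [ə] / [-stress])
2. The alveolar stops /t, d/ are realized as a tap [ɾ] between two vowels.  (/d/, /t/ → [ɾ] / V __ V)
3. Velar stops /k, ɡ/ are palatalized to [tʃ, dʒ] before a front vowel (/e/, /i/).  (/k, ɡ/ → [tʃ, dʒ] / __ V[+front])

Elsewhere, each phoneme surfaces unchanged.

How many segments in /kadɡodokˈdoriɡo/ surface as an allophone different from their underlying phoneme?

6

Segments that undergo a rule: /a/ → [ə] (rule 1); /o/ → [ə] (rule 1); /d/ → [ɾ] (rule 2); /o/ → [ə] (rule 1); /i/ → [ə] (rule 1); /o/ → [ə] (rule 1).
All other segments surface unchanged.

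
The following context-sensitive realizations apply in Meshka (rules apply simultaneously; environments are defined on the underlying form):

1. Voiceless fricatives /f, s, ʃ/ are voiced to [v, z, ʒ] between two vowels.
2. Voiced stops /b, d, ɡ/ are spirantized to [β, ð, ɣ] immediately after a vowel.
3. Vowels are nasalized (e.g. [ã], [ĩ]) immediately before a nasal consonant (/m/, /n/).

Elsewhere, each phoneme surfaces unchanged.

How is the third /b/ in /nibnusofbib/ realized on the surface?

/b/ (word-final) occurs immediately after a vowel → [β] by rule 2.

[β]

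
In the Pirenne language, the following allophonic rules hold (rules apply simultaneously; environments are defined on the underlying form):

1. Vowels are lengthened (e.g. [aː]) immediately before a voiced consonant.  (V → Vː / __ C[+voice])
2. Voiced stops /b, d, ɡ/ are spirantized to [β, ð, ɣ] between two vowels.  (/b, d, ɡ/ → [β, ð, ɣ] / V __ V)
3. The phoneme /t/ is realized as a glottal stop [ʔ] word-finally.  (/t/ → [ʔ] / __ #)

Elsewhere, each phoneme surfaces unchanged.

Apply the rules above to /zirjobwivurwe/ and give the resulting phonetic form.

[ziːrjoːbwiːvuːrwe]

/z/ stays [z].
/i/ — between /z/ and /r/, before a voiced consonant — surfaces as [iː] (rule 1).
/r/ — not in any rule's target class → [r].
/j/ (between /r/ and /o/) is unaffected → [j].
/o/ (between /j/ and /b/) occurs before a voiced consonant → [oː] by rule 1.
/b/ (between /o/ and /w/) is in the target of rule 2 but the environment (between two vowels) is not met → [b].
/w/ (between /b/ and /i/) is unaffected → [w].
/i/ (between /w/ and /v/) occurs before a voiced consonant → [iː] by rule 1.
/v/ stays [v].
/u/ meets the environment for rule 1 (before a voiced consonant) → [uː].
/r/ (between /u/ and /w/): no rule targets it → [r].
/w/ (between /r/ and /e/): no rule targets it → [w].
/e/ (word-final) fails the environment for rule 1, so it stays [e].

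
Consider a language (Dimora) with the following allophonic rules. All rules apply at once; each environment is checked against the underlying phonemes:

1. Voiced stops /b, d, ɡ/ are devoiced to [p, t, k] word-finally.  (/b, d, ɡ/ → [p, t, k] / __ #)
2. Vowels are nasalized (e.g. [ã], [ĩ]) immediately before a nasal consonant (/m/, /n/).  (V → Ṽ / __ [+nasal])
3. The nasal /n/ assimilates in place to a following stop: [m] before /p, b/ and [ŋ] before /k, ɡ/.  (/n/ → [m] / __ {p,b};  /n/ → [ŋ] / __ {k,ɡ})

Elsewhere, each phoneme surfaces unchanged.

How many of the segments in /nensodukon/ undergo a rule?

Segments that undergo a rule: /e/ → [ẽ] (rule 2); /o/ → [õ] (rule 2).
All other segments surface unchanged.

2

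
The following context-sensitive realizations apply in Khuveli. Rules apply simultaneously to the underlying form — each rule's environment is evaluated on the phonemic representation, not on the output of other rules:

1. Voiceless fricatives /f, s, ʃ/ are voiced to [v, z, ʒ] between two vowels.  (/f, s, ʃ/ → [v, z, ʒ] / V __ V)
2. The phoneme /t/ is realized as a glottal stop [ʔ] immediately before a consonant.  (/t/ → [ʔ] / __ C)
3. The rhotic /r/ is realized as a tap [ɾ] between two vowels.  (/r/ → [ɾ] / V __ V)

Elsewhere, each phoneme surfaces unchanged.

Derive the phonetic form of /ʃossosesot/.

/ʃ/ (word-initial): rule 1 targets it, but not between two vowels → unchanged [ʃ].
/o/ (between /ʃ/ and /s/) is unaffected → [o].
/s/ (between /o/ and /s/): rule 1 targets it, but not between two vowels → unchanged [s].
/s/ (between /s/ and /o/): rule 1 targets it, but not between two vowels → unchanged [s].
/o/ (between /s/ and /s/): no rule targets it → [o].
/s/ meets the environment for rule 1 (between two vowels) → [z].
/e/ — not in any rule's target class → [e].
/s/ — between /e/ and /o/, between two vowels — surfaces as [z] (rule 1).
/o/ (between /s/ and /t/): no rule targets it → [o].
/t/ — word-final; rule 2 does not apply here → [t].

[ʃossozezot]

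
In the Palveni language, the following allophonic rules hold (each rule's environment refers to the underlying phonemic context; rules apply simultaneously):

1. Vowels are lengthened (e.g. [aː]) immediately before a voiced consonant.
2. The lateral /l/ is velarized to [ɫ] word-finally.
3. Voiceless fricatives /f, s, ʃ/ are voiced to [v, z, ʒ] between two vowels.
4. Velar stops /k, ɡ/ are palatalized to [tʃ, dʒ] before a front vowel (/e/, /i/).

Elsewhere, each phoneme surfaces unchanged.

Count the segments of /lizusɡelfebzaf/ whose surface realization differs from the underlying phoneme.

Segments that undergo a rule: /i/ → [iː] (rule 1); /ɡ/ → [dʒ] (rule 4); /e/ → [eː] (rule 1); /e/ → [eː] (rule 1).
All other segments surface unchanged.

4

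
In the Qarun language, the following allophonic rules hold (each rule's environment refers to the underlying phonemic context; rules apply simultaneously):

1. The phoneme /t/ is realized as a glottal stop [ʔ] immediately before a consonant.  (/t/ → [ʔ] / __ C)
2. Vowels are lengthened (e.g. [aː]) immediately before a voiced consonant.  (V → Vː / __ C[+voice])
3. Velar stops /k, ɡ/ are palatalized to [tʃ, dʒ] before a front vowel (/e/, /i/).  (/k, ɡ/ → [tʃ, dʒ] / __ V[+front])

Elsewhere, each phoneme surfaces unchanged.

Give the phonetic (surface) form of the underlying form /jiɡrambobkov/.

[jiːɡraːmboːbkoːv]

/j/ stays [j].
/i/ — between /j/ and /ɡ/, before a voiced consonant — surfaces as [iː] (rule 2).
/ɡ/ — between /i/ and /r/; rule 3 does not apply here → [ɡ].
/r/ — not in any rule's target class → [r].
/a/ (between /r/ and /m/): before a voiced consonant, so rule 2 applies → [aː].
/m/ stays [m].
/b/ stays [b].
/o/ (between /b/ and /b/): before a voiced consonant, so rule 2 applies → [oː].
/b/ — not in any rule's target class → [b].
/k/ (between /b/ and /o/) is in the target of rule 3 but the environment (before a front vowel) is not met → [k].
/o/ (between /k/ and /v/) occurs before a voiced consonant → [oː] by rule 2.
/v/ (word-final): no rule targets it → [v].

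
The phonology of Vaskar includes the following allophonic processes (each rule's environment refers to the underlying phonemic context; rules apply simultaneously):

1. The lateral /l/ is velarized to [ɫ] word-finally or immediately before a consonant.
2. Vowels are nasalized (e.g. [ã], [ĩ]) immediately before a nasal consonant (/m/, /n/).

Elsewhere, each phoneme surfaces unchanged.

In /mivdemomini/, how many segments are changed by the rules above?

3

Segments that undergo a rule: /e/ → [ẽ] (rule 2); /o/ → [õ] (rule 2); /i/ → [ĩ] (rule 2).
All other segments surface unchanged.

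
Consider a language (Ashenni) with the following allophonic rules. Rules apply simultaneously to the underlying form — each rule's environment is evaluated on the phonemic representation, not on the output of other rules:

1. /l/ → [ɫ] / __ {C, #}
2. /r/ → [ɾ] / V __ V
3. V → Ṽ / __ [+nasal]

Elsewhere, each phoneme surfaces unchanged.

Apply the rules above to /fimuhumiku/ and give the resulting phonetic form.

[fĩmuhũmiku]

/f/ — not in any rule's target class → [f].
/i/ (between /f/ and /m/) occurs before a nasal consonant → [ĩ] by rule 3.
/m/ stays [m].
/u/ (between /m/ and /h/) is in the target of rule 3 but the environment (before a nasal consonant) is not met → [u].
/h/ stays [h].
Rule 3 applies to /u/ (between /h/ and /m/: before a nasal consonant) → [ũ].
/m/ (between /u/ and /i/): no rule targets it → [m].
/i/ (between /m/ and /k/): rule 3 targets it, but not before a nasal consonant → unchanged [i].
/k/ stays [k].
/u/ — word-final; rule 3 does not apply here → [u].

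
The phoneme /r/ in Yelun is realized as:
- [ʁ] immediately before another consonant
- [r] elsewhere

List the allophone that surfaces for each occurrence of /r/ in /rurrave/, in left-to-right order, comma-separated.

Occurrence 1 (position 1): no conditioning environment matches → elsewhere allophone [r].
Occurrence 2 (position 3): immediately before another consonant → [ʁ].
Occurrence 3 (position 4): no conditioning environment matches → elsewhere allophone [r].

[r], [ʁ], [r]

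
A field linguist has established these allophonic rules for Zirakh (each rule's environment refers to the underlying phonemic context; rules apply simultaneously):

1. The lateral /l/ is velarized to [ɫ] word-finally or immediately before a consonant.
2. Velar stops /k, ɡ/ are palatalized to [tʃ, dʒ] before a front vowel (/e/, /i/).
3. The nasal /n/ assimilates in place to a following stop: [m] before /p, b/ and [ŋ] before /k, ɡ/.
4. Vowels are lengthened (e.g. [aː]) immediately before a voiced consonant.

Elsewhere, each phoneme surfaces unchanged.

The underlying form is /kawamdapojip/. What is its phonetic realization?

/k/ (word-initial) fails the environment for rule 2, so it stays [k].
Rule 4 applies to /a/ (between /k/ and /w/: before a voiced consonant) → [aː].
/w/ — not in any rule's target class → [w].
Rule 4 applies to /a/ (between /w/ and /m/: before a voiced consonant) → [aː].
/m/ (between /a/ and /d/): no rule targets it → [m].
/d/ (between /m/ and /a/): no rule targets it → [d].
/a/ (between /d/ and /p/): rule 4 targets it, but not before a voiced consonant → unchanged [a].
/p/ (between /a/ and /o/) is unaffected → [p].
/o/ — between /p/ and /j/, before a voiced consonant — surfaces as [oː] (rule 4).
/j/ stays [j].
/i/ (between /j/ and /p/) fails the environment for rule 4, so it stays [i].
/p/ stays [p].

[kaːwaːmdapoːjip]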